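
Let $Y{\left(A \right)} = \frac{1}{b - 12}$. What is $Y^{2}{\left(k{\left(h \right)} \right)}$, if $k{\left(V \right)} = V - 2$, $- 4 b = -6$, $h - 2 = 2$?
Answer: $\frac{4}{441} \approx 0.0090703$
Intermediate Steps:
$h = 4$ ($h = 2 + 2 = 4$)
$b = \frac{3}{2}$ ($b = \left(- \frac{1}{4}\right) \left(-6\right) = \frac{3}{2} \approx 1.5$)
$k{\left(V \right)} = -2 + V$
$Y{\left(A \right)} = - \frac{2}{21}$ ($Y{\left(A \right)} = \frac{1}{\frac{3}{2} - 12} = \frac{1}{- \frac{21}{2}} = - \frac{2}{21}$)
$Y^{2}{\left(k{\left(h \right)} \right)} = \left(- \frac{2}{21}\right)^{2} = \frac{4}{441}$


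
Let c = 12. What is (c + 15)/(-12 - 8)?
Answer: -27/20 ≈ -1.3500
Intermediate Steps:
(c + 15)/(-12 - 8) = (12 + 15)/(-12 - 8) = 27/(-20) = 27*(-1/20) = -27/20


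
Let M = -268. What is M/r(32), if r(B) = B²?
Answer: -67/256 ≈ -0.26172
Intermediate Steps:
M/r(32) = -268/(32²) = -268/1024 = -268*1/1024 = -67/256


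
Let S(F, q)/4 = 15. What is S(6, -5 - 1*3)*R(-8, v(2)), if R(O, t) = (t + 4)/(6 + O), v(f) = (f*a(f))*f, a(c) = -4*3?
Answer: 1320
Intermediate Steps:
a(c) = -12
v(f) = -12*f² (v(f) = (f*(-12))*f = (-12*f)*f = -12*f²)
S(F, q) = 60 (S(F, q) = 4*15 = 60)
R(O, t) = (4 + t)/(6 + O)
S(6, -5 - 1*3)*R(-8, v(2)) = 60*((4 - 12*2²)/(6 - 8)) = 60*((4 - 12*4)/(-2)) = 60*(-(4 - 48)/2) = 60*(-½*(-44)) = 60*22 = 1320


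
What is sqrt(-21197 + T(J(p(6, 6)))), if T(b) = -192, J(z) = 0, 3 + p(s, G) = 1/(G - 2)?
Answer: I*sqrt(21389) ≈ 146.25*I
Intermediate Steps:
p(s, G) = -3 + 1/(-2 + G) (p(s, G) = -3 + 1/(G - 2) = -3 + 1/(-2 + G))
sqrt(-21197 + T(J(p(6, 6)))) = sqrt(-21197 - 192) = sqrt(-21389) = I*sqrt(21389)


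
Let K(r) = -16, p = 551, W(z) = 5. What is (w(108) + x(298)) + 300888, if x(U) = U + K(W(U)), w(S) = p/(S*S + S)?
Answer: 3545373791/11772 ≈ 3.0117e+5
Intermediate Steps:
w(S) = 551/(S + S**2) (w(S) = 551/(S*S + S) = 551/(S**2 + S) = 551/(S + S**2))
x(U) = -16 + U (x(U) = U - 16 = -16 + U)
(w(108) + x(298)) + 300888 = (551/(108*(1 + 108)) + (-16 + 298)) + 300888 = (551*(1/108)/109 + 282) + 300888 = (551*(1/108)*(1/109) + 282) + 300888 = (551/11772 + 282) + 300888 = 3320255/11772 + 300888 = 3545373791/11772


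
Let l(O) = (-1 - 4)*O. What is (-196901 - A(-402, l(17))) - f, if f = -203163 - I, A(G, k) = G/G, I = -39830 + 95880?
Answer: 62311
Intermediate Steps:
l(O) = -5*O
I = 56050
A(G, k) = 1
f = -259213 (f = -203163 - 1*56050 = -203163 - 56050 = -259213)
(-196901 - A(-402, l(17))) - f = (-196901 - 1*1) - 1*(-259213) = (-196901 - 1) + 259213 = -196902 + 259213 = 62311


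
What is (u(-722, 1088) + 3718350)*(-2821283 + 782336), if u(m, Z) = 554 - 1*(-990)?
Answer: -7584666711618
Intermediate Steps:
u(m, Z) = 1544 (u(m, Z) = 554 + 990 = 1544)
(u(-722, 1088) + 3718350)*(-2821283 + 782336) = (1544 + 3718350)*(-2821283 + 782336) = 3719894*(-2038947) = -7584666711618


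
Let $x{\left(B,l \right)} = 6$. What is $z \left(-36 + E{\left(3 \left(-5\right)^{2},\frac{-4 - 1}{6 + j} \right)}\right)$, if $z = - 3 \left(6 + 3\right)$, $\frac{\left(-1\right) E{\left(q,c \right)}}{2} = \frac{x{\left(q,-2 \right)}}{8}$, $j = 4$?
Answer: $\frac{2025}{2} \approx 1012.5$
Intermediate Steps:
$E{\left(q,c \right)} = - \frac{3}{2}$ ($E{\left(q,c \right)} = - 2 \cdot \frac{6}{8} = - 2 \cdot 6 \cdot \frac{1}{8} = \left(-2\right) \frac{3}{4} = - \frac{3}{2}$)
$z = -27$ ($z = \left(-3\right) 9 = -27$)
$z \left(-36 + E{\left(3 \left(-5\right)^{2},\frac{-4 - 1}{6 + j} \right)}\right) = - 27 \left(-36 - \frac{3}{2}\right) = \left(-27\right) \left(- \frac{75}{2}\right) = \frac{2025}{2}$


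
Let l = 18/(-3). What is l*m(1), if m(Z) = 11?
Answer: -66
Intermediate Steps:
l = -6 (l = 18*(-⅓) = -6)
l*m(1) = -6*11 = -66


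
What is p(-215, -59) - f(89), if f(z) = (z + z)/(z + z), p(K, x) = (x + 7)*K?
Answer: 11179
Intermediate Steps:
p(K, x) = K*(7 + x) (p(K, x) = (7 + x)*K = K*(7 + x))
f(z) = 1 (f(z) = (2*z)/((2*z)) = (2*z)*(1/(2*z)) = 1)
p(-215, -59) - f(89) = -215*(7 - 59) - 1*1 = -215*(-52) - 1 = 11180 - 1 = 11179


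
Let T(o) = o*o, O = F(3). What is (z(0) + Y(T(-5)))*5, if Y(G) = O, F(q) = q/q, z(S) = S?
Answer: 5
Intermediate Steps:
F(q) = 1
O = 1
T(o) = o²
Y(G) = 1
(z(0) + Y(T(-5)))*5 = (0 + 1)*5 = 1*5 = 5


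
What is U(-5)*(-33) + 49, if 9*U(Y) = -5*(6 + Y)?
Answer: 202/3 ≈ 67.333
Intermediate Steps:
U(Y) = -10/3 - 5*Y/9 (U(Y) = (-5*(6 + Y))/9 = (-30 - 5*Y)/9 = -10/3 - 5*Y/9)
U(-5)*(-33) + 49 = (-10/3 - 5/9*(-5))*(-33) + 49 = (-10/3 + 25/9)*(-33) + 49 = -5/9*(-33) + 49 = 55/3 + 49 = 202/3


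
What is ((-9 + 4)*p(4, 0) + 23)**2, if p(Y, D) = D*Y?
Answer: 529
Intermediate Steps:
((-9 + 4)*p(4, 0) + 23)**2 = ((-9 + 4)*(0*4) + 23)**2 = (-5*0 + 23)**2 = (0 + 23)**2 = 23**2 = 529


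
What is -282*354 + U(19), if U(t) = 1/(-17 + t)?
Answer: -199655/2 ≈ -99828.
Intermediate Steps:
-282*354 + U(19) = -282*354 + 1/(-17 + 19) = -99828 + 1/2 = -99828 + ½ = -199655/2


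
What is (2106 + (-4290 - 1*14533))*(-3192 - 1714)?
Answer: 82013602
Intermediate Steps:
(2106 + (-4290 - 1*14533))*(-3192 - 1714) = (2106 + (-4290 - 14533))*(-4906) = (2106 - 18823)*(-4906) = -16717*(-4906) = 82013602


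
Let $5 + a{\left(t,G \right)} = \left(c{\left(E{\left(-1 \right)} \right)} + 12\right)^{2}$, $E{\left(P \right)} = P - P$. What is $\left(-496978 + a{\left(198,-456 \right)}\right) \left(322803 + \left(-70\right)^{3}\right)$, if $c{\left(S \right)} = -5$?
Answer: $10036575998$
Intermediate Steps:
$E{\left(P \right)} = 0$
$a{\left(t,G \right)} = 44$ ($a{\left(t,G \right)} = -5 + \left(-5 + 12\right)^{2} = -5 + 7^{2} = -5 + 49 = 44$)
$\left(-496978 + a{\left(198,-456 \right)}\right) \left(322803 + \left(-70\right)^{3}\right) = \left(-496978 + 44\right) \left(322803 + \left(-70\right)^{3}\right) = - 496934 \left(322803 - 343000\right) = \left(-496934\right) \left(-20197\right) = 10036575998$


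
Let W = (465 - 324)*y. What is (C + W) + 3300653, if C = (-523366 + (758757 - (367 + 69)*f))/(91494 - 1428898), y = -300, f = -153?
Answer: 4357734033513/1337404 ≈ 3.2584e+6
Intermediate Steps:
W = -42300 (W = (465 - 324)*(-300) = 141*(-300) = -42300)
C = -302099/1337404 (C = (-523366 + (758757 - (367 + 69)*(-153)))/(91494 - 1428898) = (-523366 + (758757 - 436*(-153)))/(-1337404) = (-523366 + (758757 - 1*(-66708)))*(-1/1337404) = (-523366 + (758757 + 66708))*(-1/1337404) = (-523366 + 825465)*(-1/1337404) = 302099*(-1/1337404) = -302099/1337404 ≈ -0.22588)
(C + W) + 3300653 = (-302099/1337404 - 42300) + 3300653 = -56572491299/1337404 + 3300653 = 4357734033513/1337404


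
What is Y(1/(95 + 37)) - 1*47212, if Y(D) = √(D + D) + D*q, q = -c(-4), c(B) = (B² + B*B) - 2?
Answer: -1038669/22 + √66/66 ≈ -47212.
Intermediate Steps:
c(B) = -2 + 2*B² (c(B) = (B² + B²) - 2 = 2*B² - 2 = -2 + 2*B²)
q = -30 (q = -(-2 + 2*(-4)²) = -(-2 + 2*16) = -(-2 + 32) = -1*30 = -30)
Y(D) = -30*D + √2*√D (Y(D) = √(D + D) + D*(-30) = √(2*D) - 30*D = √2*√D - 30*D = -30*D + √2*√D)
Y(1/(95 + 37)) - 1*47212 = (-30/(95 + 37) + √2*√(1/(95 + 37))) - 1*47212 = (-30/132 + √2*√(1/132)) - 47212 = (-30*1/132 + √2*√(1/132)) - 47212 = (-5/22 + √2*(√33/66)) - 47212 = (-5/22 + √66/66) - 47212 = -1038669/22 + √66/66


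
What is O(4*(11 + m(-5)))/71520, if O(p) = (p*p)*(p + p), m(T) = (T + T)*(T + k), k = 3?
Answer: 119164/2235 ≈ 53.317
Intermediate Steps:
m(T) = 2*T*(3 + T) (m(T) = (T + T)*(T + 3) = (2*T)*(3 + T) = 2*T*(3 + T))
O(p) = 2*p³ (O(p) = p²*(2*p) = 2*p³)
O(4*(11 + m(-5)))/71520 = (2*(4*(11 + 2*(-5)*(3 - 5)))³)/71520 = (2*(4*(11 + 2*(-5)*(-2)))³)*(1/71520) = (2*(4*(11 + 20))³)*(1/71520) = (2*(4*31)³)*(1/71520) = (2*124³)*(1/71520) = (2*1906624)*(1/71520) = 3813248*(1/71520) = 119164/2235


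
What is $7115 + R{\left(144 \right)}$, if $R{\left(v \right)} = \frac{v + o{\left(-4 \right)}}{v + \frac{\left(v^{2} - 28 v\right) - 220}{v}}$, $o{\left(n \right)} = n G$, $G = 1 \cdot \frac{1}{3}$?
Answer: $\frac{66210211}{9305} \approx 7115.6$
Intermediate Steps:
$G = \frac{1}{3}$ ($G = 1 \cdot \frac{1}{3} = \frac{1}{3} \approx 0.33333$)
$o{\left(n \right)} = \frac{n}{3}$ ($o{\left(n \right)} = n \frac{1}{3} = \frac{n}{3}$)
$R{\left(v \right)} = \frac{- \frac{4}{3} + v}{v + \frac{-220 + v^{2} - 28 v}{v}}$ ($R{\left(v \right)} = \frac{v + \frac{1}{3} \left(-4\right)}{v + \frac{\left(v^{2} - 28 v\right) - 220}{v}} = \frac{v - \frac{4}{3}}{v + \frac{-220 + v^{2} - 28 v}{v}} = \frac{- \frac{4}{3} + v}{v + \frac{-220 + v^{2} - 28 v}{v}}$)
$7115 + R{\left(144 \right)} = 7115 + \frac{1}{6} \cdot 144 \frac{1}{-110 + 144^{2} - 2016} \left(-4 + 3 \cdot 144\right) = 7115 + \frac{1}{6} \cdot 144 \frac{1}{-110 + 20736 - 2016} \left(-4 + 432\right) = 7115 + \frac{1}{6} \cdot 144 \cdot \frac{1}{18610} \cdot 428 = 7115 + \frac{5136}{9305} = \frac{66210211}{9305}$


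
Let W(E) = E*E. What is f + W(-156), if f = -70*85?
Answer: 18386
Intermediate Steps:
W(E) = E**2
f = -5950
f + W(-156) = -5950 + (-156)**2 = -5950 + 24336 = 18386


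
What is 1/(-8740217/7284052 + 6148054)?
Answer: 7284052/44782736294591 ≈ 1.6265e-7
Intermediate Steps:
1/(-8740217/7284052 + 6148054) = 1/(44782736294591/7284052) = 7284052/44782736294591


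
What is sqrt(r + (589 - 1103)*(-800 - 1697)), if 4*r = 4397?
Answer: sqrt(5138229)/2 ≈ 1133.4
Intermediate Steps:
r = 4397/4 (r = (1/4)*4397 = 4397/4 ≈ 1099.3)
sqrt(r + (589 - 1103)*(-800 - 1697)) = sqrt(4397/4 + (589 - 1103)*(-800 - 1697)) = sqrt(4397/4 - 514*(-2497)) = sqrt(4397/4 + 1283458) = sqrt(5138229/4) = sqrt(5138229)/2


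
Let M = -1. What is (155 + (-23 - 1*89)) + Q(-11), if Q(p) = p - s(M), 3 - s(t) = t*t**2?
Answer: 28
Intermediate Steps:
s(t) = 3 - t**3 (s(t) = 3 - t*t**2 = 3 - t**3)
Q(p) = -4 + p (Q(p) = p - (3 - 1*(-1)**3) = p - (3 - 1*(-1)) = p - (3 + 1) = p - 1*4 = p - 4 = -4 + p)
(155 + (-23 - 1*89)) + Q(-11) = (155 + (-23 - 1*89)) + (-4 - 11) = (155 + (-23 - 89)) - 15 = (155 - 112) - 15 = 43 - 15 = 28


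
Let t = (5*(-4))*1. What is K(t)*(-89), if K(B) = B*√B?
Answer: 3560*I*√5 ≈ 7960.4*I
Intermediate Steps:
t = -20 (t = -20*1 = -20)
K(B) = B^(3/2)
K(t)*(-89) = (-20)^(3/2)*(-89) = -40*I*√5*(-89) = 3560*I*√5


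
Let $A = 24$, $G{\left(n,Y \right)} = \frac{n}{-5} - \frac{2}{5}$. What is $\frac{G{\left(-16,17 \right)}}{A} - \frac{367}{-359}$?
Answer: $\frac{24533}{21540} \approx 1.139$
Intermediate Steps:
$G{\left(n,Y \right)} = - \frac{2}{5} - \frac{n}{5}$ ($G{\left(n,Y \right)} = n \left(- \frac{1}{5}\right) - \frac{2}{5} = - \frac{n}{5} - \frac{2}{5} = - \frac{2}{5} - \frac{n}{5}$)
$\frac{G{\left(-16,17 \right)}}{A} - \frac{367}{-359} = \frac{- \frac{2}{5} - - \frac{16}{5}}{24} - \frac{367}{-359} = \left(- \frac{2}{5} + \frac{16}{5}\right) \frac{1}{24} - - \frac{367}{359} = \frac{14}{5} \cdot \frac{1}{24} + \frac{367}{359} = \frac{7}{60} + \frac{367}{359} = \frac{24533}{21540}$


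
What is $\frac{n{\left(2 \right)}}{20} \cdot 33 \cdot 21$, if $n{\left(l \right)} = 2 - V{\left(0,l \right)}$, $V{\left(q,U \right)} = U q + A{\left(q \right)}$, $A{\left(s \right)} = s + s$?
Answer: $\frac{693}{10} \approx 69.3$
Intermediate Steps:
$A{\left(s \right)} = 2 s$
$V{\left(q,U \right)} = 2 q + U q$ ($V{\left(q,U \right)} = U q + 2 q = 2 q + U q$)
$n{\left(l \right)} = 2$ ($n{\left(l \right)} = 2 - 0 \left(2 + l\right) = 2 - 0 = 2 + 0 = 2$)
$\frac{n{\left(2 \right)}}{20} \cdot 33 \cdot 21 = \frac{2}{20} \cdot 33 \cdot 21 = 2 \cdot \frac{1}{20} \cdot 33 \cdot 21 = \frac{1}{10} \cdot 33 \cdot 21 = \frac{33}{10} \cdot 21 = \frac{693}{10}$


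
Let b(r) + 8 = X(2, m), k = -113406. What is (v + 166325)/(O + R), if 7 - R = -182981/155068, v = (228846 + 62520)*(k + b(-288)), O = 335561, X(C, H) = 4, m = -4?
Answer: -1024802597448596/10407208321 ≈ -98471.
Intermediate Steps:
b(r) = -4 (b(r) = -8 + 4 = -4)
v = -33043818060 (v = (228846 + 62520)*(-113406 - 4) = 291366*(-113410) = -33043818060)
R = 1268457/155068 (R = 7 - (-182981)/155068 = 7 - 1*(-182981/155068) = 7 + 182981/155068 = 1268457/155068 ≈ 8.1800)
(v + 166325)/(O + R) = (-33043818060 + 166325)/(335561 + 1268457/155068) = -33043651735/52036041605/155068 = -33043651735*155068/52036041605 = -1024802597448596/10407208321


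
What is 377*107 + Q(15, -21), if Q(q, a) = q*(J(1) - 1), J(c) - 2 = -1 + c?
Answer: 40354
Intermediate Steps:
J(c) = 1 + c (J(c) = 2 + (-1 + c) = 1 + c)
Q(q, a) = q (Q(q, a) = q*((1 + 1) - 1) = q*(2 - 1) = q*1 = q)
377*107 + Q(15, -21) = 377*107 + 15 = 40339 + 15 = 40354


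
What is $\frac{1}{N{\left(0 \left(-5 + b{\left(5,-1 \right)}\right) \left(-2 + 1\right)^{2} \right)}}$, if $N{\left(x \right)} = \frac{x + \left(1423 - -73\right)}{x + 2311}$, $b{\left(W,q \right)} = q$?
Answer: $\frac{2311}{1496} \approx 1.5448$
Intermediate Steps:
$N{\left(x \right)} = \frac{1496 + x}{2311 + x}$ ($N{\left(x \right)} = \frac{x + \left(1423 + 73\right)}{2311 + x} = \frac{x + 1496}{2311 + x} = \frac{1496 + x}{2311 + x}$)
$\frac{1}{N{\left(0 \left(-5 + b{\left(5,-1 \right)}\right) \left(-2 + 1\right)^{2} \right)}} = \frac{1}{\frac{1}{2311 + 0 \left(-5 - 1\right) \left(-2 + 1\right)^{2}} \left(1496 + 0 \left(-5 - 1\right) \left(-2 + 1\right)^{2}\right)} = \frac{1}{\frac{1}{2311 + 0 \left(-6\right) \left(-1\right)^{2}} \left(1496 + 0 \left(-6\right) \left(-1\right)^{2}\right)} = \frac{1}{\frac{1}{2311 + 0 \cdot 1} \left(1496 + 0 \cdot 1\right)} = \frac{1}{\frac{1}{2311 + 0} \left(1496 + 0\right)} = \frac{1}{\frac{1}{2311} \cdot 1496} = \frac{1}{\frac{1496}{2311}} = \frac{2311}{1496}$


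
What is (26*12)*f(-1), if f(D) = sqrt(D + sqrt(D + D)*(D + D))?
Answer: 312*sqrt(-1 - 2*I*sqrt(2)) ≈ 312.0 - 441.23*I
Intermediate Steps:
f(D) = sqrt(D + 2*sqrt(2)*D**(3/2)) (f(D) = sqrt(D + sqrt(2*D)*(2*D)) = sqrt(D + (sqrt(2)*sqrt(D))*(2*D)) = sqrt(D + 2*sqrt(2)*D**(3/2)))
(26*12)*f(-1) = (26*12)*sqrt(-1 + 2*sqrt(2)*(-1)**(3/2)) = 312*sqrt(-1 + 2*sqrt(2)*(-I)) = 312*sqrt(-1 - 2*I*sqrt(2))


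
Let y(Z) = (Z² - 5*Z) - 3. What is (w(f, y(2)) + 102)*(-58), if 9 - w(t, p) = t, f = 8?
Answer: -5974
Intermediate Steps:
y(Z) = -3 + Z² - 5*Z
w(t, p) = 9 - t
(w(f, y(2)) + 102)*(-58) = ((9 - 1*8) + 102)*(-58) = ((9 - 8) + 102)*(-58) = (1 + 102)*(-58) = 103*(-58) = -5974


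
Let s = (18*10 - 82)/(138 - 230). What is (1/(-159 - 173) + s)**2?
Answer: 66536649/58308496 ≈ 1.1411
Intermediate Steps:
s = -49/46 (s = (180 - 82)/(-92) = 98*(-1/92) = -49/46 ≈ -1.0652)
(1/(-159 - 173) + s)**2 = (1/(-159 - 173) - 49/46)**2 = (1/(-332) - 49/46)**2 = (-1/332 - 49/46)**2 = (-8157/7636)**2 = 66536649/58308496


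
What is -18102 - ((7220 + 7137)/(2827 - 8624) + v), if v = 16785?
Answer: -202225582/5797 ≈ -34885.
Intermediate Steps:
-18102 - ((7220 + 7137)/(2827 - 8624) + v) = -18102 - ((7220 + 7137)/(2827 - 8624) + 16785) = -18102 - (14357/(-5797) + 16785) = -18102 - (14357*(-1/5797) + 16785) = -18102 - (-14357/5797 + 16785) = -18102 - 1*97288288/5797 = -18102 - 97288288/5797 = -202225582/5797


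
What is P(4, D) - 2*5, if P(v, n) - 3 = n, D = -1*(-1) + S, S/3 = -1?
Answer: -9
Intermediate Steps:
S = -3 (S = 3*(-1) = -3)
D = -2 (D = -1*(-1) - 3 = 1 - 3 = -2)
P(v, n) = 3 + n
P(4, D) - 2*5 = (3 - 2) - 2*5 = 1 - 10 = -9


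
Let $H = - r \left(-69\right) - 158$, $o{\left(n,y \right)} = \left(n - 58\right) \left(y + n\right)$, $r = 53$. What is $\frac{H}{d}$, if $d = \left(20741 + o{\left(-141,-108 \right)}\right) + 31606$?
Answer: $\frac{3499}{101898} \approx 0.034338$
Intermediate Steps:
$o{\left(n,y \right)} = \left(-58 + n\right) \left(n + y\right)$
$H = 3499$ ($H = \left(-1\right) 53 \left(-69\right) - 158 = \left(-53\right) \left(-69\right) - 158 = 3657 - 158 = 3499$)
$d = 101898$ ($d = \left(20741 - \left(-29670 - 19881\right)\right) + 31606 = \left(20741 + \left(19881 + 8178 + 6264 + 15228\right)\right) + 31606 = \left(20741 + 49551\right) + 31606 = 70292 + 31606 = 101898$)
$\frac{H}{d} = \frac{3499}{101898}$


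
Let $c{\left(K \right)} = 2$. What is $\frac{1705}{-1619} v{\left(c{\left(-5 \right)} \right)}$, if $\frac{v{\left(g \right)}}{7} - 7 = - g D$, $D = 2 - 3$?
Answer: $- \frac{107415}{1619} \approx -66.347$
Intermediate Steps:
$D = -1$
$v{\left(g \right)} = 49 + 7 g$ ($v{\left(g \right)} = 49 + 7 - g \left(-1\right) = 49 + 7 g$)
$\frac{1705}{-1619} v{\left(c{\left(-5 \right)} \right)} = \frac{1705}{-1619} \left(49 + 7 \cdot 2\right) = 1705 \left(- \frac{1}{1619}\right) \left(49 + 14\right) = \left(- \frac{1705}{1619}\right) 63 = - \frac{107415}{1619}$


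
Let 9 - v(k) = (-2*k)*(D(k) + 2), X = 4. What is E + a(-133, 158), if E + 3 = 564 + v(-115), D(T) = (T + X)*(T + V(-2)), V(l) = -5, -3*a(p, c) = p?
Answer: -9190337/3 ≈ -3.0634e+6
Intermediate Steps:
a(p, c) = -p/3
D(T) = (-5 + T)*(4 + T) (D(T) = (T + 4)*(T - 5) = (4 + T)*(-5 + T) = (-5 + T)*(4 + T))
v(k) = 9 + 2*k*(-18 + k**2 - k) (v(k) = 9 - (-2*k)*((-20 + k**2 - k) + 2) = 9 - (-2*k)*(-18 + k**2 - k) = 9 - (-2)*k*(-18 + k**2 - k) = 9 + 2*k*(-18 + k**2 - k))
E = -3063490 (E = -3 + (564 + (9 + 4*(-115) + 2*(-115)*(-20 + (-115)**2 - 1*(-115)))) = -3 + (564 + (9 - 460 + 2*(-115)*(-20 + 13225 + 115))) = -3 + (564 + (9 - 460 + 2*(-115)*13320)) = -3 + (564 + (9 - 460 - 3063600)) = -3 + (564 - 3064051) = -3 - 3063487 = -3063490)
E + a(-133, 158) = -3063490 - 1/3*(-133) = -3063490 + 133/3 = -9190337/3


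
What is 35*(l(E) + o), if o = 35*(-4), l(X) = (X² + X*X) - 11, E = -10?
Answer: 1715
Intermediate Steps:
l(X) = -11 + 2*X² (l(X) = (X² + X²) - 11 = 2*X² - 11 = -11 + 2*X²)
o = -140
35*(l(E) + o) = 35*((-11 + 2*(-10)²) - 140) = 35*((-11 + 2*100) - 140) = 35*((-11 + 200) - 140) = 35*(189 - 140) = 35*49 = 1715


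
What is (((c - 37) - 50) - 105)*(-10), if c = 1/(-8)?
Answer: 7685/4 ≈ 1921.3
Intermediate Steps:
c = -⅛ ≈ -0.12500
(((c - 37) - 50) - 105)*(-10) = (((-⅛ - 37) - 50) - 105)*(-10) = ((-297/8 - 50) - 105)*(-10) = (-697/8 - 105)*(-10) = -1537/8*(-10) = 7685/4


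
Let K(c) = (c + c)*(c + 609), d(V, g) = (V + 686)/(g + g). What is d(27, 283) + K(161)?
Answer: 140334753/566 ≈ 2.4794e+5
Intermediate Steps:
d(V, g) = (686 + V)/(2*g) (d(V, g) = (686 + V)/((2*g)) = (686 + V)*(1/(2*g)) = (686 + V)/(2*g))
K(c) = 2*c*(609 + c) (K(c) = (2*c)*(609 + c) = 2*c*(609 + c))
d(27, 283) + K(161) = (1/2)*(686 + 27)/283 + 2*161*(609 + 161) = (1/2)*(1/283)*713 + 2*161*770 = 713/566 + 247940 = 140334753/566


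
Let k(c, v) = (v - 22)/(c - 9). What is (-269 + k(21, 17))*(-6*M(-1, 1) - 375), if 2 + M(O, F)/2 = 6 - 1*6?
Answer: 378261/4 ≈ 94565.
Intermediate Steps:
M(O, F) = -4 (M(O, F) = -4 + 2*(6 - 1*6) = -4 + 2*(6 - 6) = -4 + 2*0 = -4 + 0 = -4)
k(c, v) = (-22 + v)/(-9 + c)
(-269 + k(21, 17))*(-6*M(-1, 1) - 375) = (-269 + (-22 + 17)/(-9 + 21))*(-6*(-4) - 375) = (-269 - 5/12)*(24 - 375) = (-269 + (1/12)*(-5))*(-351) = (-269 - 5/12)*(-351) = -3233/12*(-351) = 378261/4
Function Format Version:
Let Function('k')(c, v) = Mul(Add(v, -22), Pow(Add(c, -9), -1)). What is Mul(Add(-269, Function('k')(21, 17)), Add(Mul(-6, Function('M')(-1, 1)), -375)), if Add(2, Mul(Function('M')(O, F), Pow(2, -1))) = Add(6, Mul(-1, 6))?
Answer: Rational(378261, 4) ≈ 94565.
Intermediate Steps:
Function('M')(O, F) = -4 (Function('M')(O, F) = Add(-4, Mul(2, Add(6, Mul(-1, 6)))) = Add(-4, Mul(2, Add(6, -6))) = Add(-4, Mul(2, 0)) = Add(-4, 0) = -4)
Function('k')(c, v) = Mul(Pow(Add(-9, c), -1), Add(-22, v)) (Function('k')(c, v) = Mul(Add(-22, v), Pow(Add(-9, c), -1)) = Mul(Pow(Add(-9, c), -1), Add(-22, v)))
Mul(Add(-269, Function('k')(21, 17)), Add(Mul(-6, Function('M')(-1, 1)), -375)) = Mul(Add(-269, Mul(Pow(Add(-9, 21), -1), Add(-22, 17))), Add(Mul(-6, -4), -375)) = Mul(Add(-269, Mul(Pow(12, -1), -5)), Add(24, -375)) = Mul(Add(-269, Mul(Rational(1, 12), -5)), -351) = Mul(Add(-269, Rational(-5, 12)), -351) = Mul(Rational(-3233, 12), -351) = Rational(378261, 4)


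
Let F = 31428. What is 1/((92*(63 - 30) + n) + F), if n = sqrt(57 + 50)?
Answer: 34464/1187767189 - sqrt(107)/1187767189 ≈ 2.9007e-5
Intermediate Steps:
n = sqrt(107) ≈ 10.344
1/((92*(63 - 30) + n) + F) = 1/((92*(63 - 30) + sqrt(107)) + 31428) = 1/((92*33 + sqrt(107)) + 31428) = 1/((3036 + sqrt(107)) + 31428) = 1/(34464 + sqrt(107))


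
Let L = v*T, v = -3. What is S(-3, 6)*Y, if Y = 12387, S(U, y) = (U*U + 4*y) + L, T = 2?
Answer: 334449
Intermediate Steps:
L = -6 (L = -3*2 = -6)
S(U, y) = -6 + U**2 + 4*y (S(U, y) = (U*U + 4*y) - 6 = (U**2 + 4*y) - 6 = -6 + U**2 + 4*y)
S(-3, 6)*Y = (-6 + (-3)**2 + 4*6)*12387 = (-6 + 9 + 24)*12387 = 27*12387 = 334449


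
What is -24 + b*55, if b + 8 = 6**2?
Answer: 1516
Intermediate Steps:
b = 28 (b = -8 + 6**2 = -8 + 36 = 28)
-24 + b*55 = -24 + 28*55 = -24 + 1540 = 1516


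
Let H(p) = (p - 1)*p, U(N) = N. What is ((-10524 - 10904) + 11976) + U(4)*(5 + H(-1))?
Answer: -9424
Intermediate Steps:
H(p) = p*(-1 + p) (H(p) = (-1 + p)*p = p*(-1 + p))
((-10524 - 10904) + 11976) + U(4)*(5 + H(-1)) = ((-10524 - 10904) + 11976) + 4*(5 - (-1 - 1)) = (-21428 + 11976) + 4*(5 - 1*(-2)) = -9452 + 4*(5 + 2) = -9452 + 4*7 = -9452 + 28 = -9424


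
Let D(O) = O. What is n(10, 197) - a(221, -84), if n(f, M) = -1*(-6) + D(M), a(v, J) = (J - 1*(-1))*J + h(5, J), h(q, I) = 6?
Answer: -6775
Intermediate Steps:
a(v, J) = 6 + J*(1 + J) (a(v, J) = (J - 1*(-1))*J + 6 = (J + 1)*J + 6 = (1 + J)*J + 6 = J*(1 + J) + 6 = 6 + J*(1 + J))
n(f, M) = 6 + M (n(f, M) = -1*(-6) + M = 6 + M)
n(10, 197) - a(221, -84) = (6 + 197) - (6 - 84 + (-84)**2) = 203 - (6 - 84 + 7056) = 203 - 1*6978 = 203 - 6978 = -6775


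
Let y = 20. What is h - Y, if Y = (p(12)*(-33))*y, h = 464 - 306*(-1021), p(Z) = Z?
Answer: 320810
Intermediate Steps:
h = 312890 (h = 464 + 312426 = 312890)
Y = -7920 (Y = (12*(-33))*20 = -396*20 = -7920)
h - Y = 312890 - 1*(-7920) = 312890 + 7920 = 320810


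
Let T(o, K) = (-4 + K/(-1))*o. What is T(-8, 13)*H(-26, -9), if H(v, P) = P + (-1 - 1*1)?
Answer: -1496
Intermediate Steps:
T(o, K) = o*(-4 - K) (T(o, K) = (-4 + K*(-1))*o = (-4 - K)*o = o*(-4 - K))
H(v, P) = -2 + P (H(v, P) = P + (-1 - 1) = P - 2 = -2 + P)
T(-8, 13)*H(-26, -9) = (-1*(-8)*(4 + 13))*(-2 - 9) = -1*(-8)*17*(-11) = 136*(-11) = -1496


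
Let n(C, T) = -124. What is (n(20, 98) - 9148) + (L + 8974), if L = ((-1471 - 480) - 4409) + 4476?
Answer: -2182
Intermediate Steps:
L = -1884 (L = (-1951 - 4409) + 4476 = -6360 + 4476 = -1884)
(n(20, 98) - 9148) + (L + 8974) = (-124 - 9148) + (-1884 + 8974) = -9272 + 7090 = -2182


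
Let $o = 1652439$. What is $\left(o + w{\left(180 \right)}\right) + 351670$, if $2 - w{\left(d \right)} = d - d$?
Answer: $2004111$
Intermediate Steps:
$w{\left(d \right)} = 2$ ($w{\left(d \right)} = 2 - \left(d - d\right) = 2 - 0 = 2 + 0 = 2$)
$\left(o + w{\left(180 \right)}\right) + 351670 = \left(1652439 + 2\right) + 351670 = 1652441 + 351670 = 2004111$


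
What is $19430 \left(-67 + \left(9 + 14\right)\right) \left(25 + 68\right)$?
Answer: $-79507560$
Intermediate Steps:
$19430 \left(-67 + \left(9 + 14\right)\right) \left(25 + 68\right) = 19430 \left(-67 + 23\right) 93 = 19430 \left(\left(-44\right) 93\right) = 19430 \left(-4092\right) = -79507560$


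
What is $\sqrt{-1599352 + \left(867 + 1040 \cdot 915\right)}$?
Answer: $i \sqrt{646885} \approx 804.29 i$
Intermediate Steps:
$\sqrt{-1599352 + \left(867 + 1040 \cdot 915\right)} = \sqrt{-1599352 + \left(867 + 951600\right)} = \sqrt{-1599352 + 952467} = \sqrt{-646885} = i \sqrt{646885}$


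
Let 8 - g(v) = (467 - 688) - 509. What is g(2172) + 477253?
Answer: 477991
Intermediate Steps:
g(v) = 738 (g(v) = 8 - ((467 - 688) - 509) = 8 - (-221 - 509) = 8 - 1*(-730) = 8 + 730 = 738)
g(2172) + 477253 = 738 + 477253 = 477991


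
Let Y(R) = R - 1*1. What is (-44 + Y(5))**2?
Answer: 1600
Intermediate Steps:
Y(R) = -1 + R (Y(R) = R - 1 = -1 + R)
(-44 + Y(5))**2 = (-44 + (-1 + 5))**2 = (-44 + 4)**2 = (-40)**2 = 1600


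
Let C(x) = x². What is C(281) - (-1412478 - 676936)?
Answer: 2168375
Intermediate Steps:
C(281) - (-1412478 - 676936) = 281² - (-1412478 - 676936) = 78961 - 1*(-2089414) = 78961 + 2089414 = 2168375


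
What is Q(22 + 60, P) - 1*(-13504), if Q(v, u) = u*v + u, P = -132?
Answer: 2548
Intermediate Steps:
Q(v, u) = u + u*v
Q(22 + 60, P) - 1*(-13504) = -132*(1 + (22 + 60)) - 1*(-13504) = -132*(1 + 82) + 13504 = -132*83 + 13504 = -10956 + 13504 = 2548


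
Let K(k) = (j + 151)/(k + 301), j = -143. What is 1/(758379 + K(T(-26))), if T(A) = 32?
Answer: 333/252540215 ≈ 1.3186e-6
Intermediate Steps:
K(k) = 8/(301 + k) (K(k) = (-143 + 151)/(k + 301) = 8/(301 + k))
1/(758379 + K(T(-26))) = 1/(758379 + 8/(301 + 32)) = 1/(758379 + 8/333) = 1/(252540215/333) = 333/252540215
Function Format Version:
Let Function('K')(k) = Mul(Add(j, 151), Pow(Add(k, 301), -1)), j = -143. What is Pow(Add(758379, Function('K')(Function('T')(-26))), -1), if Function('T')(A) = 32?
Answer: Rational(333, 252540215) ≈ 1.3186e-6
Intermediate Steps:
Function('K')(k) = Mul(8, Pow(Add(301, k), -1)) (Function('K')(k) = Mul(Add(-143, 151), Pow(Add(k, 301), -1)) = Mul(8, Pow(Add(301, k), -1)))
Pow(Add(758379, Function('K')(Function('T')(-26))), -1) = Pow(Add(758379, Mul(8, Pow(Add(301, 32), -1))), -1) = Pow(Add(758379, Mul(8, Pow(333, -1))), -1) = Pow(Add(758379, Mul(8, Rational(1, 333))), -1) = Pow(Add(758379, Rational(8, 333)), -1) = Pow(Rational(252540215, 333), -1) = Rational(333, 252540215)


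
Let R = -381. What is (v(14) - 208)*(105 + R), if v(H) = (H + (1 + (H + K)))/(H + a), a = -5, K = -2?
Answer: 56580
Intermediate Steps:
v(H) = (-1 + 2*H)/(-5 + H) (v(H) = (H + (1 + (H - 2)))/(H - 5) = (H + (1 + (-2 + H)))/(-5 + H) = (H + (-1 + H))/(-5 + H) = (-1 + 2*H)/(-5 + H))
(v(14) - 208)*(105 + R) = ((-1 + 2*14)/(-5 + 14) - 208)*(105 - 381) = ((-1 + 28)/9 - 208)*(-276) = ((1/9)*27 - 208)*(-276) = (3 - 208)*(-276) = -205*(-276) = 56580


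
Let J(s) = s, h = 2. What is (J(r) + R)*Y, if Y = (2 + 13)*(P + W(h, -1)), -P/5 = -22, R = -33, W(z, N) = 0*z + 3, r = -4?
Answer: -62715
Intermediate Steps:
W(z, N) = 3 (W(z, N) = 0 + 3 = 3)
P = 110 (P = -5*(-22) = 110)
Y = 1695 (Y = (2 + 13)*(110 + 3) = 15*113 = 1695)
(J(r) + R)*Y = (-4 - 33)*1695 = -37*1695 = -62715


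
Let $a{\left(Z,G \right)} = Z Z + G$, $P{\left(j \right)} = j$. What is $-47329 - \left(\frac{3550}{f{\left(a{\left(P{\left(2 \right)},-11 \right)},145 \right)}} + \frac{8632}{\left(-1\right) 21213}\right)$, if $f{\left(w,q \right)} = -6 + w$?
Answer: $- \frac{12976452635}{275769} \approx -47056.0$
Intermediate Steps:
$a{\left(Z,G \right)} = G + Z^{2}$ ($a{\left(Z,G \right)} = Z^{2} + G = G + Z^{2}$)
$-47329 - \left(\frac{3550}{f{\left(a{\left(P{\left(2 \right)},-11 \right)},145 \right)}} + \frac{8632}{\left(-1\right) 21213}\right) = -47329 - \left(\frac{3550}{-6 - \left(11 - 2^{2}\right)} + \frac{8632}{\left(-1\right) 21213}\right) = -47329 - \left(\frac{3550}{-6 + \left(-11 + 4\right)} + \frac{8632}{-21213}\right) = -47329 - \left(\frac{3550}{-6 - 7} + 8632 \left(- \frac{1}{21213}\right)\right) = -47329 - \left(\frac{3550}{-13} - \frac{8632}{21213}\right) = -47329 - \left(3550 \left(- \frac{1}{13}\right) - \frac{8632}{21213}\right) = -47329 - \left(- \frac{3550}{13} - \frac{8632}{21213}\right) = -47329 - - \frac{75418366}{275769} = -47329 + \frac{75418366}{275769} = - \frac{12976452635}{275769}$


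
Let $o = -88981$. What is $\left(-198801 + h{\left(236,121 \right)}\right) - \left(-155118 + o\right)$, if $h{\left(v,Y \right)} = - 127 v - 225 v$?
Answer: $-37774$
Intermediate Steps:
$h{\left(v,Y \right)} = - 352 v$
$\left(-198801 + h{\left(236,121 \right)}\right) - \left(-155118 + o\right) = \left(-198801 - 83072\right) + \left(155118 - -88981\right) = \left(-198801 - 83072\right) + \left(155118 + 88981\right) = -281873 + 244099 = -37774$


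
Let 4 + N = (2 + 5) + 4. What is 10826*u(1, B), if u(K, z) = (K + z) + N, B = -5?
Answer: 32478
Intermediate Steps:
N = 7 (N = -4 + ((2 + 5) + 4) = -4 + (7 + 4) = -4 + 11 = 7)
u(K, z) = 7 + K + z (u(K, z) = (K + z) + 7 = 7 + K + z)
10826*u(1, B) = 10826*(7 + 1 - 5) = 10826*3 = 32478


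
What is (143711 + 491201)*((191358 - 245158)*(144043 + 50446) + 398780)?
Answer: -6643153728071040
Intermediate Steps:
(143711 + 491201)*((191358 - 245158)*(144043 + 50446) + 398780) = 634912*(-53800*194489 + 398780) = 634912*(-10463508200 + 398780) = 634912*(-10463109420) = -6643153728071040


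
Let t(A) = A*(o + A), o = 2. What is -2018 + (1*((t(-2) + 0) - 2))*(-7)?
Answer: -2004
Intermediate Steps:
t(A) = A*(2 + A)
-2018 + (1*((t(-2) + 0) - 2))*(-7) = -2018 + (1*((-2*(2 - 2) + 0) - 2))*(-7) = -2018 + (1*((-2*0 + 0) - 2))*(-7) = -2018 + (1*((0 + 0) - 2))*(-7) = -2018 + (1*(0 - 2))*(-7) = -2018 + (1*(-2))*(-7) = -2018 - 2*(-7) = -2018 + 14 = -2004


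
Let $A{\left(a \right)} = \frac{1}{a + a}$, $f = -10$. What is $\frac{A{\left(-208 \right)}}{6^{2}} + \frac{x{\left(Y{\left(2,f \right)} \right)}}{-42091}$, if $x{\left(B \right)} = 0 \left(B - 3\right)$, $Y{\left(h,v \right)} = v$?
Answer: $- \frac{1}{14976} \approx -6.6774 \cdot 10^{-5}$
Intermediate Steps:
$A{\left(a \right)} = \frac{1}{2 a}$
$x{\left(B \right)} = 0$ ($x{\left(B \right)} = 0 \left(-3 + B\right) = 0$)
$\frac{A{\left(-208 \right)}}{6^{2}} + \frac{x{\left(Y{\left(2,f \right)} \right)}}{-42091} = \frac{\frac{1}{2} \frac{1}{-208}}{6^{2}} + \frac{0}{-42091} = \frac{\frac{1}{2} \left(- \frac{1}{208}\right)}{36} + 0 \left(- \frac{1}{42091}\right) = \left(- \frac{1}{416}\right) \frac{1}{36} + 0 = - \frac{1}{14976} + 0 = - \frac{1}{14976}$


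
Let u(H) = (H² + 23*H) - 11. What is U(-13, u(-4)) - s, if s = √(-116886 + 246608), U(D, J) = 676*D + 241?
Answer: -8547 - √129722 ≈ -8907.2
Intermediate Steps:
u(H) = -11 + H² + 23*H
U(D, J) = 241 + 676*D
s = √129722 ≈ 360.17
U(-13, u(-4)) - s = (241 + 676*(-13)) - √129722 = (241 - 8788) - √129722 = -8547 - √129722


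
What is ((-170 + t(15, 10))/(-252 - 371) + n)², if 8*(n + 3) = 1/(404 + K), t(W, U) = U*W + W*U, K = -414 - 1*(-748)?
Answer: 139274764969729/13529096388864 ≈ 10.294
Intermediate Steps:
K = 334 (K = -414 + 748 = 334)
t(W, U) = 2*U*W (t(W, U) = U*W + U*W = 2*U*W)
n = -17711/5904 (n = -3 + 1/(8*(404 + 334)) = -3 + (⅛)/738 = -3 + (⅛)*(1/738) = -3 + 1/5904 = -17711/5904 ≈ -2.9998)
((-170 + t(15, 10))/(-252 - 371) + n)² = ((-170 + 2*10*15)/(-252 - 371) - 17711/5904)² = ((-170 + 300)/(-623) - 17711/5904)² = (130*(-1/623) - 17711/5904)² = (-130/623 - 17711/5904)² = (-11801473/3678192)² = 139274764969729/13529096388864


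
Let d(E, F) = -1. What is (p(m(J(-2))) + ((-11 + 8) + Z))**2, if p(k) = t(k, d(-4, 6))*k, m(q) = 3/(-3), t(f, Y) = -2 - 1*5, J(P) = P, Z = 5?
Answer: 81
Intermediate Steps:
t(f, Y) = -7 (t(f, Y) = -2 - 5 = -7)
m(q) = -1 (m(q) = 3*(-1/3) = -1)
p(k) = -7*k
(p(m(J(-2))) + ((-11 + 8) + Z))**2 = (-7*(-1) + ((-11 + 8) + 5))**2 = (7 + (-3 + 5))**2 = (7 + 2)**2 = 9**2 = 81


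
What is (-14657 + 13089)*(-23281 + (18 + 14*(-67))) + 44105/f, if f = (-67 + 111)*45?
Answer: 15027087349/396 ≈ 3.7947e+7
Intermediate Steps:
f = 1980 (f = 44*45 = 1980)
(-14657 + 13089)*(-23281 + (18 + 14*(-67))) + 44105/f = (-14657 + 13089)*(-23281 + (18 + 14*(-67))) + 44105/1980 = -1568*(-23281 + (18 - 938)) + 44105*(1/1980) = -1568*(-23281 - 920) + 8821/396 = -1568*(-24201) + 8821/396 = 37947168 + 8821/396 = 15027087349/396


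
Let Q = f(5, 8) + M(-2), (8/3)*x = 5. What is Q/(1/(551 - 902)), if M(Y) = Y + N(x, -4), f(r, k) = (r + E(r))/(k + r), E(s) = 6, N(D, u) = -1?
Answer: 756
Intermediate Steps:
x = 15/8 (x = (3/8)*5 = 15/8 ≈ 1.8750)
f(r, k) = (6 + r)/(k + r) (f(r, k) = (r + 6)/(k + r) = (6 + r)/(k + r))
M(Y) = -1 + Y (M(Y) = Y - 1 = -1 + Y)
Q = -28/13 (Q = (6 + 5)/(8 + 5) + (-1 - 2) = 11/13 - 3 = -28/13 ≈ -2.1538)
Q/(1/(551 - 902)) = -28/(13*(1/(551 - 902))) = -28/(13*(1/(-351))) = -28/(13*(-1/351)) = -28/13*(-351) = 756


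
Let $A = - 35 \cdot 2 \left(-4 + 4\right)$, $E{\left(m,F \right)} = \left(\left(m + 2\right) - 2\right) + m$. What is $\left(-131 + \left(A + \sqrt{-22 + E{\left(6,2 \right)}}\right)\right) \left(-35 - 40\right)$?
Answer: $9825 - 75 i \sqrt{10} \approx 9825.0 - 237.17 i$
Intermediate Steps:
$E{\left(m,F \right)} = 2 m$ ($E{\left(m,F \right)} = \left(\left(2 + m\right) - 2\right) + m = m + m = 2 m$)
$A = 0$ ($A = - 35 \cdot 2 \cdot 0 = \left(-35\right) 0 = 0$)
$\left(-131 + \left(A + \sqrt{-22 + E{\left(6,2 \right)}}\right)\right) \left(-35 - 40\right) = \left(-131 + \left(0 + \sqrt{-22 + 2 \cdot 6}\right)\right) \left(-35 - 40\right) = \left(-131 + \left(0 + \sqrt{-22 + 12}\right)\right) \left(-35 - 40\right) = \left(-131 + \left(0 + \sqrt{-10}\right)\right) \left(-75\right) = \left(-131 + \left(0 + i \sqrt{10}\right)\right) \left(-75\right) = \left(-131 + i \sqrt{10}\right) \left(-75\right) = 9825 - 75 i \sqrt{10}$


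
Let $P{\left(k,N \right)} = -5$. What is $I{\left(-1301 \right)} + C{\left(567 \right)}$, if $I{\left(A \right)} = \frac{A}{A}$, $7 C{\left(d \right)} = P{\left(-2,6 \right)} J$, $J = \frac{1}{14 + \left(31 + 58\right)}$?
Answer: $\frac{716}{721} \approx 0.99306$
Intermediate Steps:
$J = \frac{1}{103}$ ($J = \frac{1}{14 + 89} = \frac{1}{103} \approx 0.0097087$)
$C{\left(d \right)} = - \frac{5}{721}$ ($C{\left(d \right)} = \frac{\left(-5\right) \frac{1}{103}}{7} = \frac{1}{7} \left(- \frac{5}{103}\right) = - \frac{5}{721}$)
$I{\left(A \right)} = 1$
$I{\left(-1301 \right)} + C{\left(567 \right)} = 1 - \frac{5}{721} = \frac{716}{721}$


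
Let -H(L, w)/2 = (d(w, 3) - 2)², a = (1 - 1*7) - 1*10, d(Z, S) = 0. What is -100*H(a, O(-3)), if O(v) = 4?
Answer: 800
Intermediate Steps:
a = -16 (a = (1 - 7) - 10 = -6 - 10 = -16)
H(L, w) = -8 (H(L, w) = -2*(0 - 2)² = -2*(-2)² = -2*4 = -8)
-100*H(a, O(-3)) = -100*(-8) = 800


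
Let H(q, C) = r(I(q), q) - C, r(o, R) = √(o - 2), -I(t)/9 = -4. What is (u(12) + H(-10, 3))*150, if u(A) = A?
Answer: 1350 + 150*√34 ≈ 2224.6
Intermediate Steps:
I(t) = 36 (I(t) = -9*(-4) = 36)
r(o, R) = √(-2 + o)
H(q, C) = √34 - C (H(q, C) = √(-2 + 36) - C = √34 - C)
(u(12) + H(-10, 3))*150 = (12 + (√34 - 1*3))*150 = (12 + (√34 - 3))*150 = (12 + (-3 + √34))*150 = (9 + √34)*150 = 1350 + 150*√34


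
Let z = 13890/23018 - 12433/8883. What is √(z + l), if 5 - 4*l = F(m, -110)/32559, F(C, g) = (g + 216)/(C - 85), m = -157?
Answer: 4*√469446038902795317482973/4068351662067 ≈ 0.67365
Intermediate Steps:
F(C, g) = (216 + g)/(-85 + C)
l = 4924562/3939639 (l = 5/4 - (216 - 110)/(-85 - 157)/(4*32559) = 5/4 - 106/(-242)/(4*32559) = 5/4 - (-1/242*106)/(4*32559) = 5/4 - (-53)/(484*32559) = 5/4 - ¼*(-53/3939639) = 5/4 + 53/15758556 = 4924562/3939639 ≈ 1.2500)
z = -81398962/102234447 (z = 13890*(1/23018) - 12433*1/8883 = 6945/11509 - 12433/8883 = -81398962/102234447 ≈ -0.79620)
√(z + l) = √(-81398962/102234447 + 4924562/3939639) = √(60925782510832/134255604848211) = 4*√469446038902795317482973/4068351662067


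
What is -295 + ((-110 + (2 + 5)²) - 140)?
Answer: -496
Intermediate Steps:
-295 + ((-110 + (2 + 5)²) - 140) = -295 + ((-110 + 7²) - 140) = -295 + ((-110 + 49) - 140) = -295 + (-61 - 140) = -295 - 201 = -496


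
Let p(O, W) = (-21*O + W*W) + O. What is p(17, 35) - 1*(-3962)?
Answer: 4847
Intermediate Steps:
p(O, W) = W² - 20*O (p(O, W) = (-21*O + W²) + O = (W² - 21*O) + O = W² - 20*O)
p(17, 35) - 1*(-3962) = (35² - 20*17) - 1*(-3962) = (1225 - 340) + 3962 = 885 + 3962 = 4847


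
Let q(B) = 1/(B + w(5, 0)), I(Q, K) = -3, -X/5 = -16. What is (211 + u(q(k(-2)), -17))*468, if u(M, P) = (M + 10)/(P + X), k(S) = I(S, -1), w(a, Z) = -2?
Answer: 494104/5 ≈ 98821.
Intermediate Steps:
X = 80 (X = -5*(-16) = 80)
k(S) = -3
q(B) = 1/(-2 + B) (q(B) = 1/(B - 2) = 1/(-2 + B))
u(M, P) = (10 + M)/(80 + P) (u(M, P) = (M + 10)/(P + 80) = (10 + M)/(80 + P))
(211 + u(q(k(-2)), -17))*468 = (211 + (10 + 1/(-2 - 3))/(80 - 17))*468 = (211 + (10 + 1/(-5))/63)*468 = (211 + (10 - ⅕)/63)*468 = (211 + (1/63)*(49/5))*468 = (211 + 7/45)*468 = (9502/45)*468 = 494104/5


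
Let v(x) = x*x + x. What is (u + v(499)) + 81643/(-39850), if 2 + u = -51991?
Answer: 7870572307/39850 ≈ 1.9751e+5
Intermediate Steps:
u = -51993 (u = -2 - 51991 = -51993)
v(x) = x + x**2 (v(x) = x**2 + x = x + x**2)
(u + v(499)) + 81643/(-39850) = (-51993 + 499*(1 + 499)) + 81643/(-39850) = (-51993 + 499*500) + 81643*(-1/39850) = (-51993 + 249500) - 81643/39850 = 197507 - 81643/39850 = 7870572307/39850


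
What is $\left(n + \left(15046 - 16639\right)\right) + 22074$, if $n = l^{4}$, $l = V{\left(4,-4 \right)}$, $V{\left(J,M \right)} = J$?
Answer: $20737$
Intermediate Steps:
$l = 4$
$n = 256$ ($n = 4^{4} = 256$)
$\left(n + \left(15046 - 16639\right)\right) + 22074 = \left(256 + \left(15046 - 16639\right)\right) + 22074 = \left(256 - 1593\right) + 22074 = -1337 + 22074 = 20737$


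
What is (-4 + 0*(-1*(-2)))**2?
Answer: 16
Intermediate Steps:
(-4 + 0*(-1*(-2)))**2 = (-4 + 0*2)**2 = (-4 + 0)**2 = (-4)**2 = 16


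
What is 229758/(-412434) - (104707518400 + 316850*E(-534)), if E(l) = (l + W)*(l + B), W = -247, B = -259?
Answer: -20686533212251843/68739 ≈ -3.0094e+11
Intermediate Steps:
E(l) = (-259 + l)*(-247 + l) (E(l) = (l - 247)*(l - 259) = (-247 + l)*(-259 + l) = (-259 + l)*(-247 + l))
229758/(-412434) - (104707518400 + 316850*E(-534)) = 229758/(-412434) - 316850/(1/((63973 + (-534)² - 506*(-534)) + 330464)) = 229758*(-1/412434) - 316850/(1/((63973 + 285156 + 270204) + 330464)) = -38293/68739 - 316850/(1/(619333 + 330464)) = -38293/68739 - 316850/(1/949797) = -38293/68739 - 316850/1/949797 = -38293/68739 - 316850*949797 = -38293/68739 - 300943179450 = -20686533212251843/68739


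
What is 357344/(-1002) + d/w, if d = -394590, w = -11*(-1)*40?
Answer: -27630527/22044 ≈ -1253.4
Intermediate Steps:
w = 440 (w = 11*40 = 440)
357344/(-1002) + d/w = 357344/(-1002) - 394590/440 = 357344*(-1/1002) - 394590*1/440 = -178672/501 - 39459/44 = -27630527/22044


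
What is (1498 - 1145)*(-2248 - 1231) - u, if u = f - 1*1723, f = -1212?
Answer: -1225152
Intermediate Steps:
u = -2935 (u = -1212 - 1*1723 = -1212 - 1723 = -2935)
(1498 - 1145)*(-2248 - 1231) - u = (1498 - 1145)*(-2248 - 1231) - 1*(-2935) = 353*(-3479) + 2935 = -1228087 + 2935 = -1225152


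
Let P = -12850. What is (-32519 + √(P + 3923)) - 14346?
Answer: -46865 + I*√8927 ≈ -46865.0 + 94.483*I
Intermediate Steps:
(-32519 + √(P + 3923)) - 14346 = (-32519 + √(-12850 + 3923)) - 14346 = (-32519 + √(-8927)) - 14346 = (-32519 + I*√8927) - 14346 = -46865 + I*√8927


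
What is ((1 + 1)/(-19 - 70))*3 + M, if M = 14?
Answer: 1240/89 ≈ 13.933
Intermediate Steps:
((1 + 1)/(-19 - 70))*3 + M = ((1 + 1)/(-19 - 70))*3 + 14 = (2/(-89))*3 + 14 = (2*(-1/89))*3 + 14 = -2/89*3 + 14 = -6/89 + 14 = 1240/89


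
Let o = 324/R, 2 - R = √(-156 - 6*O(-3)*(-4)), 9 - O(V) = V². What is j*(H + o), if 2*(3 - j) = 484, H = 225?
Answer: -1094859/20 - 19359*I*√39/20 ≈ -54743.0 - 6044.8*I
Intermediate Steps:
j = -239 (j = 3 - ½*484 = 3 - 242 = -239)
O(V) = 9 - V²
R = 2 - 2*I*√39 (R = 2 - √(-156 - 6*(9 - 1*(-3)²)*(-4)) = 2 - √(-156 - 6*(9 - 1*9)*(-4)) = 2 - √(-156 - 6*(9 - 9)*(-4)) = 2 - √(-156 - 6*0*(-4)) = 2 - √(-156 + 0*(-4)) = 2 - √(-156 + 0) = 2 - √(-156) = 2 - 2*I*√39 ≈ 2.0 - 12.49*I)
o = 324/(2 - 2*I*√39) ≈ 4.05 + 25.292*I
j*(H + o) = -239*(225 + (81/20 + 81*I*√39/20)) = -239*(4581/20 + 81*I*√39/20) = -1094859/20 - 19359*I*√39/20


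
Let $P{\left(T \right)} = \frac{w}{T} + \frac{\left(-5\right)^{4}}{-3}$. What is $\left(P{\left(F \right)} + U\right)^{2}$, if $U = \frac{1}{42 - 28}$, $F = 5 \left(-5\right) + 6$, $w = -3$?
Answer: $\frac{27578248489}{636804} \approx 43307.0$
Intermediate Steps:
$F = -19$ ($F = -25 + 6 = -19$)
$P{\left(T \right)} = - \frac{625}{3} - \frac{3}{T}$ ($P{\left(T \right)} = - \frac{3}{T} + \frac{\left(-5\right)^{4}}{-3} = - \frac{3}{T} + 625 \left(- \frac{1}{3}\right) = - \frac{3}{T} - \frac{625}{3} = - \frac{625}{3} - \frac{3}{T}$)
$U = \frac{1}{14} \approx 0.071429$
$\left(P{\left(F \right)} + U\right)^{2} = \left(\left(- \frac{625}{3} - \frac{3}{-19}\right) + \frac{1}{14}\right)^{2} = \left(\left(- \frac{625}{3} - - \frac{3}{19}\right) + \frac{1}{14}\right)^{2} = \left(\left(- \frac{625}{3} + \frac{3}{19}\right) + \frac{1}{14}\right)^{2} = \left(- \frac{11866}{57} + \frac{1}{14}\right)^{2} = \left(- \frac{166067}{798}\right)^{2} = \frac{27578248489}{636804}$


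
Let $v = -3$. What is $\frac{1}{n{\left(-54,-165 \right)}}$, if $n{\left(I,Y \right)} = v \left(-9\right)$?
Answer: $\frac{1}{27} \approx 0.037037$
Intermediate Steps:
$n{\left(I,Y \right)} = 27$ ($n{\left(I,Y \right)} = \left(-3\right) \left(-9\right) = 27$)
$\frac{1}{n{\left(-54,-165 \right)}} = \frac{1}{27}$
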